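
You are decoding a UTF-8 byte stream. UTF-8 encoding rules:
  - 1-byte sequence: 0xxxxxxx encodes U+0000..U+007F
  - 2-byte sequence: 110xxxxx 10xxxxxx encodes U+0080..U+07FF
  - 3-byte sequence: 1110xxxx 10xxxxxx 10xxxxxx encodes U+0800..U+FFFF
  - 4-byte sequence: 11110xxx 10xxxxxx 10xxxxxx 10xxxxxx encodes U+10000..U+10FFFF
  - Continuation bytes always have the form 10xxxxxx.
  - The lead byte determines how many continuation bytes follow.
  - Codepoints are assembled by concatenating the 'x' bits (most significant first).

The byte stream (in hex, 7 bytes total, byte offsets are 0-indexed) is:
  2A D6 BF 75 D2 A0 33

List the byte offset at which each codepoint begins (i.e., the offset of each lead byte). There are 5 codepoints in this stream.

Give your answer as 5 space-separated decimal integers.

Answer: 0 1 3 4 6

Derivation:
Byte[0]=2A: 1-byte ASCII. cp=U+002A
Byte[1]=D6: 2-byte lead, need 1 cont bytes. acc=0x16
Byte[2]=BF: continuation. acc=(acc<<6)|0x3F=0x5BF
Completed: cp=U+05BF (starts at byte 1)
Byte[3]=75: 1-byte ASCII. cp=U+0075
Byte[4]=D2: 2-byte lead, need 1 cont bytes. acc=0x12
Byte[5]=A0: continuation. acc=(acc<<6)|0x20=0x4A0
Completed: cp=U+04A0 (starts at byte 4)
Byte[6]=33: 1-byte ASCII. cp=U+0033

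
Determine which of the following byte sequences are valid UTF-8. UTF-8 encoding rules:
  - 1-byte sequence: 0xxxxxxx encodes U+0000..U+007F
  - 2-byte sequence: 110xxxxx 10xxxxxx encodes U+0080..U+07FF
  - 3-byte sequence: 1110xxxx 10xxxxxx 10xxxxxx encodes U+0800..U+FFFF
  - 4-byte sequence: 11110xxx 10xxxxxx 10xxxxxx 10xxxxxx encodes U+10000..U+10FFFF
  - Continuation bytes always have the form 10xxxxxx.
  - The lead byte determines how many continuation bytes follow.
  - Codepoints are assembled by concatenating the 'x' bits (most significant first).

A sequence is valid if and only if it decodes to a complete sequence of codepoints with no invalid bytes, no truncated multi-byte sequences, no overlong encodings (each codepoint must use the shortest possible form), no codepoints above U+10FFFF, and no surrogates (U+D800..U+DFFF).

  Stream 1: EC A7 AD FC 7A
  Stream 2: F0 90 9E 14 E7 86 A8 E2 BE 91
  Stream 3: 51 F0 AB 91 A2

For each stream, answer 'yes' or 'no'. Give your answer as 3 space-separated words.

Stream 1: error at byte offset 3. INVALID
Stream 2: error at byte offset 3. INVALID
Stream 3: decodes cleanly. VALID

Answer: no no yes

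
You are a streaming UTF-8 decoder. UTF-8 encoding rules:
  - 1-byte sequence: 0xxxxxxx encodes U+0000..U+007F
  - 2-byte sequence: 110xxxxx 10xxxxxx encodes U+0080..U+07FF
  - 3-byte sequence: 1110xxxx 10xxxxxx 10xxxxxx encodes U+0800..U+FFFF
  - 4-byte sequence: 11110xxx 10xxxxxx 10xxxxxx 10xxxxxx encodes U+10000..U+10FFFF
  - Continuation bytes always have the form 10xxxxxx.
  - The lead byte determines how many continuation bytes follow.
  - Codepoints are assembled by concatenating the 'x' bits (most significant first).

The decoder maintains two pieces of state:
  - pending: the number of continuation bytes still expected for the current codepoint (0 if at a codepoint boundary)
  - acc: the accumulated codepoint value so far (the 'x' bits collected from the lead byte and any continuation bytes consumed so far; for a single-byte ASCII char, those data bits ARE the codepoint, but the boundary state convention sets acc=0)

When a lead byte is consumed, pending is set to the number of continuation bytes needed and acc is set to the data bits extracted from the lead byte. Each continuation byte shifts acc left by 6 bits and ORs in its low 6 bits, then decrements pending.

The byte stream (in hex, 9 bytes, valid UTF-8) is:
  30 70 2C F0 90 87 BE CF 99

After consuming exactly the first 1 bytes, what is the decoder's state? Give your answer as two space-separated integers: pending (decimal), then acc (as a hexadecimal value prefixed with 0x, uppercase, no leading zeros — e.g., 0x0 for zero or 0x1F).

Byte[0]=30: 1-byte. pending=0, acc=0x0

Answer: 0 0x0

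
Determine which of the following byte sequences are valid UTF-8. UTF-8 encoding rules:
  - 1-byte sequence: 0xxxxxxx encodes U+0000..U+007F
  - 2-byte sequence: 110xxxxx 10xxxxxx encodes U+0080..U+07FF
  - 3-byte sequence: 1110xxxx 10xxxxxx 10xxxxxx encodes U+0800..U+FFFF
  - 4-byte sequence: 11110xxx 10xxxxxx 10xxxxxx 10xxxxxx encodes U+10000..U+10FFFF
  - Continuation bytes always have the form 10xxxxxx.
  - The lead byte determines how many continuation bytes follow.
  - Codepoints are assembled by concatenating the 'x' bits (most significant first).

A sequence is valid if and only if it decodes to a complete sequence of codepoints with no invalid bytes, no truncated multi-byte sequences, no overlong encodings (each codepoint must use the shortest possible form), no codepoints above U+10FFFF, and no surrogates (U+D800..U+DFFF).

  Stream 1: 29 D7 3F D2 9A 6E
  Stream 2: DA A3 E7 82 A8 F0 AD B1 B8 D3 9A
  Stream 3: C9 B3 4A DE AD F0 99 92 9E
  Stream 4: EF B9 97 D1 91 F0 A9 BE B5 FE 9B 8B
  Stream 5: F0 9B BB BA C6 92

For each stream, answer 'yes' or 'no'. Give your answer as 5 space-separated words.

Answer: no yes yes no yes

Derivation:
Stream 1: error at byte offset 2. INVALID
Stream 2: decodes cleanly. VALID
Stream 3: decodes cleanly. VALID
Stream 4: error at byte offset 9. INVALID
Stream 5: decodes cleanly. VALID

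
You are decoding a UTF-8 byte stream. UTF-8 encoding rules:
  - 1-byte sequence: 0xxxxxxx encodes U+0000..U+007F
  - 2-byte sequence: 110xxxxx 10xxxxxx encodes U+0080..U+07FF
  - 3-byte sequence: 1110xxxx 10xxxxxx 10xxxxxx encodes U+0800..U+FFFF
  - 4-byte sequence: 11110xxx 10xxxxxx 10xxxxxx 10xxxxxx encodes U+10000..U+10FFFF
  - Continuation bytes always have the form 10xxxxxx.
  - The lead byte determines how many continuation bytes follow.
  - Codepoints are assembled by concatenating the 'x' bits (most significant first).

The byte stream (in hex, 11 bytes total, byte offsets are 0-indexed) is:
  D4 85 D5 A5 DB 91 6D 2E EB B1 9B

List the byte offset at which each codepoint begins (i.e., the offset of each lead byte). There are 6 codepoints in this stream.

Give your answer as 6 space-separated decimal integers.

Answer: 0 2 4 6 7 8

Derivation:
Byte[0]=D4: 2-byte lead, need 1 cont bytes. acc=0x14
Byte[1]=85: continuation. acc=(acc<<6)|0x05=0x505
Completed: cp=U+0505 (starts at byte 0)
Byte[2]=D5: 2-byte lead, need 1 cont bytes. acc=0x15
Byte[3]=A5: continuation. acc=(acc<<6)|0x25=0x565
Completed: cp=U+0565 (starts at byte 2)
Byte[4]=DB: 2-byte lead, need 1 cont bytes. acc=0x1B
Byte[5]=91: continuation. acc=(acc<<6)|0x11=0x6D1
Completed: cp=U+06D1 (starts at byte 4)
Byte[6]=6D: 1-byte ASCII. cp=U+006D
Byte[7]=2E: 1-byte ASCII. cp=U+002E
Byte[8]=EB: 3-byte lead, need 2 cont bytes. acc=0xB
Byte[9]=B1: continuation. acc=(acc<<6)|0x31=0x2F1
Byte[10]=9B: continuation. acc=(acc<<6)|0x1B=0xBC5B
Completed: cp=U+BC5B (starts at byte 8)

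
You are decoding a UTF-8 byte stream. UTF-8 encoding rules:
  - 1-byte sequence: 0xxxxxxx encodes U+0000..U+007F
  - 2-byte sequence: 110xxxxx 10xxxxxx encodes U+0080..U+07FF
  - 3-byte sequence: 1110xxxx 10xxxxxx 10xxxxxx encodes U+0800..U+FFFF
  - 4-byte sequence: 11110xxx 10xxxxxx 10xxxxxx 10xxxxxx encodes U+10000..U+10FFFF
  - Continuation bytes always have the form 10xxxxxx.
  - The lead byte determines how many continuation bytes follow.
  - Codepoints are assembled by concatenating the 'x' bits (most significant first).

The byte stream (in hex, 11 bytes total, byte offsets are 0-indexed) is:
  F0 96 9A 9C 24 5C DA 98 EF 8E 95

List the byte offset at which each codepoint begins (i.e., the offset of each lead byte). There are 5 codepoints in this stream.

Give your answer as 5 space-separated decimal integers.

Byte[0]=F0: 4-byte lead, need 3 cont bytes. acc=0x0
Byte[1]=96: continuation. acc=(acc<<6)|0x16=0x16
Byte[2]=9A: continuation. acc=(acc<<6)|0x1A=0x59A
Byte[3]=9C: continuation. acc=(acc<<6)|0x1C=0x1669C
Completed: cp=U+1669C (starts at byte 0)
Byte[4]=24: 1-byte ASCII. cp=U+0024
Byte[5]=5C: 1-byte ASCII. cp=U+005C
Byte[6]=DA: 2-byte lead, need 1 cont bytes. acc=0x1A
Byte[7]=98: continuation. acc=(acc<<6)|0x18=0x698
Completed: cp=U+0698 (starts at byte 6)
Byte[8]=EF: 3-byte lead, need 2 cont bytes. acc=0xF
Byte[9]=8E: continuation. acc=(acc<<6)|0x0E=0x3CE
Byte[10]=95: continuation. acc=(acc<<6)|0x15=0xF395
Completed: cp=U+F395 (starts at byte 8)

Answer: 0 4 5 6 8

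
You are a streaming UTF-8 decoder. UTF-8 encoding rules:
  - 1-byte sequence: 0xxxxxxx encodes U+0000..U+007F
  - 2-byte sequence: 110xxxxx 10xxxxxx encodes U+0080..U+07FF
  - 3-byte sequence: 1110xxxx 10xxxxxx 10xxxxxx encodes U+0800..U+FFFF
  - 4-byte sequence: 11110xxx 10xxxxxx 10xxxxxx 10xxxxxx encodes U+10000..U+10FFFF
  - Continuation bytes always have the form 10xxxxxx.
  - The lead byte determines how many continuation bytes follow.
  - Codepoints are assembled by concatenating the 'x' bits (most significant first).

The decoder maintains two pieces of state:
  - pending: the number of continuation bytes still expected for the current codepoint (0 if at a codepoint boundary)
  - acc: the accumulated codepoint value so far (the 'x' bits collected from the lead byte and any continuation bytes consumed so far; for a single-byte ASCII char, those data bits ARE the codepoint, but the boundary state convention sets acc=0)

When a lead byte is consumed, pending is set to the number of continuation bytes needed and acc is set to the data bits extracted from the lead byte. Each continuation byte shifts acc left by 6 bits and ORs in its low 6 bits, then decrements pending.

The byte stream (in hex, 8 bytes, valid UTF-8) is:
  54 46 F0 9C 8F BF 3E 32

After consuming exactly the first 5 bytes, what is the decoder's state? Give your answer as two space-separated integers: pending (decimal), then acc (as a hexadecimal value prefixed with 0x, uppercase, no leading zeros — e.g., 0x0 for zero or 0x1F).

Byte[0]=54: 1-byte. pending=0, acc=0x0
Byte[1]=46: 1-byte. pending=0, acc=0x0
Byte[2]=F0: 4-byte lead. pending=3, acc=0x0
Byte[3]=9C: continuation. acc=(acc<<6)|0x1C=0x1C, pending=2
Byte[4]=8F: continuation. acc=(acc<<6)|0x0F=0x70F, pending=1

Answer: 1 0x70F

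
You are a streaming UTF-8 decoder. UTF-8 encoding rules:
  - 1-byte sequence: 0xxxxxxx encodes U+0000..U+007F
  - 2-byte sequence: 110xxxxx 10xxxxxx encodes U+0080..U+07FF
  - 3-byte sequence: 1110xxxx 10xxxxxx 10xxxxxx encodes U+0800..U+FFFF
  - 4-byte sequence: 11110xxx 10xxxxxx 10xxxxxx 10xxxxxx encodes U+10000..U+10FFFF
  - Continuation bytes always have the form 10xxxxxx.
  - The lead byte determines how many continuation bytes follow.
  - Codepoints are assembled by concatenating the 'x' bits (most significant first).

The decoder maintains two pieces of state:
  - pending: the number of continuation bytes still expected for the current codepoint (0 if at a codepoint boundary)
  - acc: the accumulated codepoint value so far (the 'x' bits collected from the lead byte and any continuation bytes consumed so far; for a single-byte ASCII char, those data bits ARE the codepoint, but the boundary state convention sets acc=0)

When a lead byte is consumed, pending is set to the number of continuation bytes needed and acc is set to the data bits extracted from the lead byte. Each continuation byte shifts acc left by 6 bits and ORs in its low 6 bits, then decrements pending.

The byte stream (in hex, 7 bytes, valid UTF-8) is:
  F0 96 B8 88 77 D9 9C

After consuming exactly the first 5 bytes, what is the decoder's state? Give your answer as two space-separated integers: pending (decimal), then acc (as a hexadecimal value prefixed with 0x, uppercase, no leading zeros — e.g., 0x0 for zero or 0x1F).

Answer: 0 0x0

Derivation:
Byte[0]=F0: 4-byte lead. pending=3, acc=0x0
Byte[1]=96: continuation. acc=(acc<<6)|0x16=0x16, pending=2
Byte[2]=B8: continuation. acc=(acc<<6)|0x38=0x5B8, pending=1
Byte[3]=88: continuation. acc=(acc<<6)|0x08=0x16E08, pending=0
Byte[4]=77: 1-byte. pending=0, acc=0x0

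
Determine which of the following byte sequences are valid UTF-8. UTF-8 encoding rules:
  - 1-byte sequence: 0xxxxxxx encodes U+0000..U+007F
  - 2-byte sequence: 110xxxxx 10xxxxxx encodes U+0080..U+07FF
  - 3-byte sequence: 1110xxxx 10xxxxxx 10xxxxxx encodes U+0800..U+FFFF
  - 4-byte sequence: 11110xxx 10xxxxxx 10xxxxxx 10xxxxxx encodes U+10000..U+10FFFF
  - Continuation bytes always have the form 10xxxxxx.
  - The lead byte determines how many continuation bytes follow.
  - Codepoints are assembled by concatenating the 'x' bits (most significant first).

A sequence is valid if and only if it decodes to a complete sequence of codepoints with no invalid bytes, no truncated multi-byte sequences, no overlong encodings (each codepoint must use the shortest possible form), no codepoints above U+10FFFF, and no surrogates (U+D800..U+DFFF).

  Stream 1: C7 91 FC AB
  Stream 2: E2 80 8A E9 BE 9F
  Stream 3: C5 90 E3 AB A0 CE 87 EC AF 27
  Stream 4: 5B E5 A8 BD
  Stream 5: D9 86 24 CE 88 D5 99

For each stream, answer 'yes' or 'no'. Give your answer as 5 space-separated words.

Answer: no yes no yes yes

Derivation:
Stream 1: error at byte offset 2. INVALID
Stream 2: decodes cleanly. VALID
Stream 3: error at byte offset 9. INVALID
Stream 4: decodes cleanly. VALID
Stream 5: decodes cleanly. VALID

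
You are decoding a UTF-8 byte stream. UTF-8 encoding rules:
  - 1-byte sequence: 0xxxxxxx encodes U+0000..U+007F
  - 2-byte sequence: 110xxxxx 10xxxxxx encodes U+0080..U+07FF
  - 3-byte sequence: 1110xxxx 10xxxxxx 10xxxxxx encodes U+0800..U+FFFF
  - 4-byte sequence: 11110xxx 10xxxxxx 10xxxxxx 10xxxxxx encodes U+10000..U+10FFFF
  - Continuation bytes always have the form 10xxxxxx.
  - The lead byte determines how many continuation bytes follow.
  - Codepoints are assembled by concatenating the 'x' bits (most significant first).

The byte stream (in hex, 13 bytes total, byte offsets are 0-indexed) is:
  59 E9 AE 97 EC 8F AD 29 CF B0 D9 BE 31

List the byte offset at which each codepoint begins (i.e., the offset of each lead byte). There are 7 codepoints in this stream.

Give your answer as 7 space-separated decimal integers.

Byte[0]=59: 1-byte ASCII. cp=U+0059
Byte[1]=E9: 3-byte lead, need 2 cont bytes. acc=0x9
Byte[2]=AE: continuation. acc=(acc<<6)|0x2E=0x26E
Byte[3]=97: continuation. acc=(acc<<6)|0x17=0x9B97
Completed: cp=U+9B97 (starts at byte 1)
Byte[4]=EC: 3-byte lead, need 2 cont bytes. acc=0xC
Byte[5]=8F: continuation. acc=(acc<<6)|0x0F=0x30F
Byte[6]=AD: continuation. acc=(acc<<6)|0x2D=0xC3ED
Completed: cp=U+C3ED (starts at byte 4)
Byte[7]=29: 1-byte ASCII. cp=U+0029
Byte[8]=CF: 2-byte lead, need 1 cont bytes. acc=0xF
Byte[9]=B0: continuation. acc=(acc<<6)|0x30=0x3F0
Completed: cp=U+03F0 (starts at byte 8)
Byte[10]=D9: 2-byte lead, need 1 cont bytes. acc=0x19
Byte[11]=BE: continuation. acc=(acc<<6)|0x3E=0x67E
Completed: cp=U+067E (starts at byte 10)
Byte[12]=31: 1-byte ASCII. cp=U+0031

Answer: 0 1 4 7 8 10 12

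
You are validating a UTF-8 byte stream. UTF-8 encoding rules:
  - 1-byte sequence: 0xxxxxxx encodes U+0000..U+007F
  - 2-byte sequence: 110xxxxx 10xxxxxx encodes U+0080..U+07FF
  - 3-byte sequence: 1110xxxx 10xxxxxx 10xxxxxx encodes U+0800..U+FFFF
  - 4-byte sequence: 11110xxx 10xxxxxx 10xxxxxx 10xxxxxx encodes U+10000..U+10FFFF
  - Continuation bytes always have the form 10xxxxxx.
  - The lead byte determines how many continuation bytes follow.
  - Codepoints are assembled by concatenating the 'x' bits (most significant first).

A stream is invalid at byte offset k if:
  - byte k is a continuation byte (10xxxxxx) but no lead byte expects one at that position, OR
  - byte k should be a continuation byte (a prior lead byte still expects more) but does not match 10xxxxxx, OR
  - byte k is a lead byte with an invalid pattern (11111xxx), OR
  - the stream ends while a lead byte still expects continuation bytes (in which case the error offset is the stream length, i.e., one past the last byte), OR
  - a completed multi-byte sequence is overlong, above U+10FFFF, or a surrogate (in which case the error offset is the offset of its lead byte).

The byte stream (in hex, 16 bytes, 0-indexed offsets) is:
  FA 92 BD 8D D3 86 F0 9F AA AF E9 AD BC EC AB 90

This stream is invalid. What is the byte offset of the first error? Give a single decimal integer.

Answer: 0

Derivation:
Byte[0]=FA: INVALID lead byte (not 0xxx/110x/1110/11110)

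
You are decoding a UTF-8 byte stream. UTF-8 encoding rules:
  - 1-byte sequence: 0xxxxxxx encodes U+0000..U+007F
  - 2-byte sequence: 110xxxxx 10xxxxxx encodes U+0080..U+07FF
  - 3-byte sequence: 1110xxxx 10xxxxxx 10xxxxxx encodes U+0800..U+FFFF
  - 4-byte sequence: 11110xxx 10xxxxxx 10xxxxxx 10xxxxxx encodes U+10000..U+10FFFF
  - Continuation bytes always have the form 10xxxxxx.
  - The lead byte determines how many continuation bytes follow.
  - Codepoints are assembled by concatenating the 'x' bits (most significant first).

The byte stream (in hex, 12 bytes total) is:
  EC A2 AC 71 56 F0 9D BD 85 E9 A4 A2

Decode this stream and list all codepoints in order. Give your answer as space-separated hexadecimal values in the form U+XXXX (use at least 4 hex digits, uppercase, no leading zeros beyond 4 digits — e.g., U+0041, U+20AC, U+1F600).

Answer: U+C8AC U+0071 U+0056 U+1DF45 U+9922

Derivation:
Byte[0]=EC: 3-byte lead, need 2 cont bytes. acc=0xC
Byte[1]=A2: continuation. acc=(acc<<6)|0x22=0x322
Byte[2]=AC: continuation. acc=(acc<<6)|0x2C=0xC8AC
Completed: cp=U+C8AC (starts at byte 0)
Byte[3]=71: 1-byte ASCII. cp=U+0071
Byte[4]=56: 1-byte ASCII. cp=U+0056
Byte[5]=F0: 4-byte lead, need 3 cont bytes. acc=0x0
Byte[6]=9D: continuation. acc=(acc<<6)|0x1D=0x1D
Byte[7]=BD: continuation. acc=(acc<<6)|0x3D=0x77D
Byte[8]=85: continuation. acc=(acc<<6)|0x05=0x1DF45
Completed: cp=U+1DF45 (starts at byte 5)
Byte[9]=E9: 3-byte lead, need 2 cont bytes. acc=0x9
Byte[10]=A4: continuation. acc=(acc<<6)|0x24=0x264
Byte[11]=A2: continuation. acc=(acc<<6)|0x22=0x9922
Completed: cp=U+9922 (starts at byte 9)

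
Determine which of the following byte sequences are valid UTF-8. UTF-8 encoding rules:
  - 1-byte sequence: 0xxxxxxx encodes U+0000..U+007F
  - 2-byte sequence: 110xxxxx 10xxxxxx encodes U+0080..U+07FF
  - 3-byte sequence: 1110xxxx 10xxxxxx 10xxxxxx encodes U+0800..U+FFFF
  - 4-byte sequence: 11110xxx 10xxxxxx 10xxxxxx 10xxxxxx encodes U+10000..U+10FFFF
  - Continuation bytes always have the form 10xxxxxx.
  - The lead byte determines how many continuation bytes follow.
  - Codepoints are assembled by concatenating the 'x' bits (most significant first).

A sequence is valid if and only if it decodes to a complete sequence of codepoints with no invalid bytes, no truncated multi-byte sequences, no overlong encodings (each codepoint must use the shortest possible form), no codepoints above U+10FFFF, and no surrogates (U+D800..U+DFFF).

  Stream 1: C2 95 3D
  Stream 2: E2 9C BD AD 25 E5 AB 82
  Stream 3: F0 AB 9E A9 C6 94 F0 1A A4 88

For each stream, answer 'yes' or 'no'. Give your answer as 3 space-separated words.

Stream 1: decodes cleanly. VALID
Stream 2: error at byte offset 3. INVALID
Stream 3: error at byte offset 7. INVALID

Answer: yes no no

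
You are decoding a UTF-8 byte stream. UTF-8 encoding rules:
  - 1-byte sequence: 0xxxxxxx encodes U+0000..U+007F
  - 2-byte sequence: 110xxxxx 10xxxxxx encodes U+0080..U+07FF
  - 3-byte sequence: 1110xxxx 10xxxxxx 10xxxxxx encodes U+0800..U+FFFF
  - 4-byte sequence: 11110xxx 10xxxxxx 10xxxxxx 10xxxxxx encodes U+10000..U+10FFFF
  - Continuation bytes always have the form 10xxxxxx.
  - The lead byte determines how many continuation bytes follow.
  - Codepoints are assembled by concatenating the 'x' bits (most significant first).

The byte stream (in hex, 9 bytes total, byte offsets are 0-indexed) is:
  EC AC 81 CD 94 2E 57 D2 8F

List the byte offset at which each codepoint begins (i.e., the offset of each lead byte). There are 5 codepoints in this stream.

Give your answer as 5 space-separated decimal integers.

Byte[0]=EC: 3-byte lead, need 2 cont bytes. acc=0xC
Byte[1]=AC: continuation. acc=(acc<<6)|0x2C=0x32C
Byte[2]=81: continuation. acc=(acc<<6)|0x01=0xCB01
Completed: cp=U+CB01 (starts at byte 0)
Byte[3]=CD: 2-byte lead, need 1 cont bytes. acc=0xD
Byte[4]=94: continuation. acc=(acc<<6)|0x14=0x354
Completed: cp=U+0354 (starts at byte 3)
Byte[5]=2E: 1-byte ASCII. cp=U+002E
Byte[6]=57: 1-byte ASCII. cp=U+0057
Byte[7]=D2: 2-byte lead, need 1 cont bytes. acc=0x12
Byte[8]=8F: continuation. acc=(acc<<6)|0x0F=0x48F
Completed: cp=U+048F (starts at byte 7)

Answer: 0 3 5 6 7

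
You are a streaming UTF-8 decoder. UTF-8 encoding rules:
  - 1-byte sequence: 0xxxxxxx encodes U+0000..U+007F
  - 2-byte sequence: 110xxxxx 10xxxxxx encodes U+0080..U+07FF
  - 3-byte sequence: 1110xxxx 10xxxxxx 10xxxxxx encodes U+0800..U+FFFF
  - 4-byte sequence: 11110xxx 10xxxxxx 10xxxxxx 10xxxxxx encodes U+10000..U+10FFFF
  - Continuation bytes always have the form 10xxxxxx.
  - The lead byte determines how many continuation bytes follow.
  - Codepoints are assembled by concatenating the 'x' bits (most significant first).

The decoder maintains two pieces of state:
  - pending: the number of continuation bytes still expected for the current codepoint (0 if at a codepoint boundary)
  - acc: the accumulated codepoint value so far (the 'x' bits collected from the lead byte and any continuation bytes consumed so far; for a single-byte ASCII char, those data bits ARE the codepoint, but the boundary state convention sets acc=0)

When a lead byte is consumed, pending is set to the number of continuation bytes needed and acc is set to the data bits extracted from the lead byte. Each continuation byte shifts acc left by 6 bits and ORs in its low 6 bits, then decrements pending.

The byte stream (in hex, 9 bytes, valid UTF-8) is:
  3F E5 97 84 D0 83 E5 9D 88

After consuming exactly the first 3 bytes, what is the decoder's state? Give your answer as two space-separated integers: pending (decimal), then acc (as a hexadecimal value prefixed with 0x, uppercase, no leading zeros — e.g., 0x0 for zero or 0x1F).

Answer: 1 0x157

Derivation:
Byte[0]=3F: 1-byte. pending=0, acc=0x0
Byte[1]=E5: 3-byte lead. pending=2, acc=0x5
Byte[2]=97: continuation. acc=(acc<<6)|0x17=0x157, pending=1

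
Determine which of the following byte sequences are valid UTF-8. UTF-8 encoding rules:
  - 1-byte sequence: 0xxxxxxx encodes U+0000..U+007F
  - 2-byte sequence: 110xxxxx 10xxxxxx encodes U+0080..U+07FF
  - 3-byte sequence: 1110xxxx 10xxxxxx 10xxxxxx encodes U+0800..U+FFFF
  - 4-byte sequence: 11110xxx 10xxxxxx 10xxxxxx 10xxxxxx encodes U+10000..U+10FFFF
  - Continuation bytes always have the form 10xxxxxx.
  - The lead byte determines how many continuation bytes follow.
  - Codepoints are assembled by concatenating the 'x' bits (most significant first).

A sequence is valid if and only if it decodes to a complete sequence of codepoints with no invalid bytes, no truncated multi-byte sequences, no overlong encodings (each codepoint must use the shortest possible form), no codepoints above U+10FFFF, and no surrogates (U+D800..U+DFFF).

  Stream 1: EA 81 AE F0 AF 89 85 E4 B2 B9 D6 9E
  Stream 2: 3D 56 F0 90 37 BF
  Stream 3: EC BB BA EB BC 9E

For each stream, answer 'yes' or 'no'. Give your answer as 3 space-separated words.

Answer: yes no yes

Derivation:
Stream 1: decodes cleanly. VALID
Stream 2: error at byte offset 4. INVALID
Stream 3: decodes cleanly. VALID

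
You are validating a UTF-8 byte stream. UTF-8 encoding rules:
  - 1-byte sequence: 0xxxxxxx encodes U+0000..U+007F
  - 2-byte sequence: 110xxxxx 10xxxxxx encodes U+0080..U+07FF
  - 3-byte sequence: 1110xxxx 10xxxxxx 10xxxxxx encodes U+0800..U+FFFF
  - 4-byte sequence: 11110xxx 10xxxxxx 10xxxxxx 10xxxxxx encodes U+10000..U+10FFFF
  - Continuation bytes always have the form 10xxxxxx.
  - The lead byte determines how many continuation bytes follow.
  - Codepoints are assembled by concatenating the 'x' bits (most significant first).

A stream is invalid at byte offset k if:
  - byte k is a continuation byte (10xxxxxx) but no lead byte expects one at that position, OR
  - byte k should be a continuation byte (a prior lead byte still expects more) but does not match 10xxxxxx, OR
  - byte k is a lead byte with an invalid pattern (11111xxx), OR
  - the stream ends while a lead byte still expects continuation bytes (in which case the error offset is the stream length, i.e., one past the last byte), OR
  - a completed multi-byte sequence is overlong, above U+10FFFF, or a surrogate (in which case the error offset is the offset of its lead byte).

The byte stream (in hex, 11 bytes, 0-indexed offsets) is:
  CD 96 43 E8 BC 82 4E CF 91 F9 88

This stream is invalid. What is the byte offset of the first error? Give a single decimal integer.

Byte[0]=CD: 2-byte lead, need 1 cont bytes. acc=0xD
Byte[1]=96: continuation. acc=(acc<<6)|0x16=0x356
Completed: cp=U+0356 (starts at byte 0)
Byte[2]=43: 1-byte ASCII. cp=U+0043
Byte[3]=E8: 3-byte lead, need 2 cont bytes. acc=0x8
Byte[4]=BC: continuation. acc=(acc<<6)|0x3C=0x23C
Byte[5]=82: continuation. acc=(acc<<6)|0x02=0x8F02
Completed: cp=U+8F02 (starts at byte 3)
Byte[6]=4E: 1-byte ASCII. cp=U+004E
Byte[7]=CF: 2-byte lead, need 1 cont bytes. acc=0xF
Byte[8]=91: continuation. acc=(acc<<6)|0x11=0x3D1
Completed: cp=U+03D1 (starts at byte 7)
Byte[9]=F9: INVALID lead byte (not 0xxx/110x/1110/11110)

Answer: 9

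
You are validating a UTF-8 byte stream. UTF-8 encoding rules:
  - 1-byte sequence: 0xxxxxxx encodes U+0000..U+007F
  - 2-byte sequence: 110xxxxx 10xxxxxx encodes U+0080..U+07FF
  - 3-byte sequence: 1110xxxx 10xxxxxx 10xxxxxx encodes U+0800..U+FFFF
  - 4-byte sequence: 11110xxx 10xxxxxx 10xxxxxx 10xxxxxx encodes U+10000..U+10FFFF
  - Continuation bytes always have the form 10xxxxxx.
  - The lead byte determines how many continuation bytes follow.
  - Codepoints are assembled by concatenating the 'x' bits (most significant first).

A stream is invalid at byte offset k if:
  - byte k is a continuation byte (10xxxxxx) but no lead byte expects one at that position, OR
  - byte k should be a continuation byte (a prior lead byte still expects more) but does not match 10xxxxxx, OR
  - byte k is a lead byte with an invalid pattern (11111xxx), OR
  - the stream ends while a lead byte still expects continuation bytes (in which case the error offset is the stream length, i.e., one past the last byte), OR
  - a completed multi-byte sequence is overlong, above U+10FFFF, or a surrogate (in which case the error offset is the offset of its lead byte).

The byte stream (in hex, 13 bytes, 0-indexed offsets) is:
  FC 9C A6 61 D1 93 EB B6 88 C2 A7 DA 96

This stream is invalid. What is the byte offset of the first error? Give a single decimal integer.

Byte[0]=FC: INVALID lead byte (not 0xxx/110x/1110/11110)

Answer: 0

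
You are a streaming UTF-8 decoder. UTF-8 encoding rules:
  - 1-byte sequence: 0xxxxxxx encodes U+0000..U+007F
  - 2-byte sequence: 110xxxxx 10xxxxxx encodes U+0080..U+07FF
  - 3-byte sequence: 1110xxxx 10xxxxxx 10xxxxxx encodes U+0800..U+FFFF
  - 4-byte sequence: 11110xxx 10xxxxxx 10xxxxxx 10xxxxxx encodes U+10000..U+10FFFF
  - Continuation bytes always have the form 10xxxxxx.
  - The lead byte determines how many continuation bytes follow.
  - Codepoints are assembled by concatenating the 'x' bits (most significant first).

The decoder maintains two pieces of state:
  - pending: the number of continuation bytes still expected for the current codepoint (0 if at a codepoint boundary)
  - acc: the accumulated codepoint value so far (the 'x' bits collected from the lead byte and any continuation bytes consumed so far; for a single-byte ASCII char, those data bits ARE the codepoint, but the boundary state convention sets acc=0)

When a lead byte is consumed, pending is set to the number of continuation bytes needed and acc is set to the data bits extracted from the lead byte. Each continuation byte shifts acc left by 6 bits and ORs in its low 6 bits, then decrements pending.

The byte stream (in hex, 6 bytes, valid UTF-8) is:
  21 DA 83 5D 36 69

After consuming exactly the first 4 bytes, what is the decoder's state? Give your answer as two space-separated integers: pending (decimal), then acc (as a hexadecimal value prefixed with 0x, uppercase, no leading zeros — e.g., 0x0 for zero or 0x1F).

Byte[0]=21: 1-byte. pending=0, acc=0x0
Byte[1]=DA: 2-byte lead. pending=1, acc=0x1A
Byte[2]=83: continuation. acc=(acc<<6)|0x03=0x683, pending=0
Byte[3]=5D: 1-byte. pending=0, acc=0x0

Answer: 0 0x0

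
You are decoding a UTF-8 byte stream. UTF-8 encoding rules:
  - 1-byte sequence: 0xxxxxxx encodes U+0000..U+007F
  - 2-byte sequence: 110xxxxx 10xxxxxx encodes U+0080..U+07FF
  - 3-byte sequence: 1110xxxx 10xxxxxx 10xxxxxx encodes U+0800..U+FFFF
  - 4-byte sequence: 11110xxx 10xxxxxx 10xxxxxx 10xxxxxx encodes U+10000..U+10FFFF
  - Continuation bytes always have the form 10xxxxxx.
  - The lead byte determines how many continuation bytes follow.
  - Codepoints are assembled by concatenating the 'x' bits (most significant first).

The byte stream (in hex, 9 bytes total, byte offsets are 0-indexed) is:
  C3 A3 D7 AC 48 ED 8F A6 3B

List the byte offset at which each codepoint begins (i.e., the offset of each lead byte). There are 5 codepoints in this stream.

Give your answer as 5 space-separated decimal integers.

Byte[0]=C3: 2-byte lead, need 1 cont bytes. acc=0x3
Byte[1]=A3: continuation. acc=(acc<<6)|0x23=0xE3
Completed: cp=U+00E3 (starts at byte 0)
Byte[2]=D7: 2-byte lead, need 1 cont bytes. acc=0x17
Byte[3]=AC: continuation. acc=(acc<<6)|0x2C=0x5EC
Completed: cp=U+05EC (starts at byte 2)
Byte[4]=48: 1-byte ASCII. cp=U+0048
Byte[5]=ED: 3-byte lead, need 2 cont bytes. acc=0xD
Byte[6]=8F: continuation. acc=(acc<<6)|0x0F=0x34F
Byte[7]=A6: continuation. acc=(acc<<6)|0x26=0xD3E6
Completed: cp=U+D3E6 (starts at byte 5)
Byte[8]=3B: 1-byte ASCII. cp=U+003B

Answer: 0 2 4 5 8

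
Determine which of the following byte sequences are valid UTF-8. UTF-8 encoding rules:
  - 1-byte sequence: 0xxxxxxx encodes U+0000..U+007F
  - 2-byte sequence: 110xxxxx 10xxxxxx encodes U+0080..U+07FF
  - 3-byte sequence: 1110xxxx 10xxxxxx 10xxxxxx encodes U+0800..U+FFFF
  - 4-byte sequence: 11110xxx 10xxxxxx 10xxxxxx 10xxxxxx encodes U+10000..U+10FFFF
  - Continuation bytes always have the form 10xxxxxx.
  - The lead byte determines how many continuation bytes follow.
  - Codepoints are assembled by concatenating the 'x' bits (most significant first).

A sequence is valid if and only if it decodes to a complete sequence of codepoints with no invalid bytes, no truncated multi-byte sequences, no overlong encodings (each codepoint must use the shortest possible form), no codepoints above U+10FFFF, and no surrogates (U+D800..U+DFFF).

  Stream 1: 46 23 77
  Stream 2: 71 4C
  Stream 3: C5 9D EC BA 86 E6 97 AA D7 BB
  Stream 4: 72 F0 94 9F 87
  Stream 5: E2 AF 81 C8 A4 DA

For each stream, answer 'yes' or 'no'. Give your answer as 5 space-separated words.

Answer: yes yes yes yes no

Derivation:
Stream 1: decodes cleanly. VALID
Stream 2: decodes cleanly. VALID
Stream 3: decodes cleanly. VALID
Stream 4: decodes cleanly. VALID
Stream 5: error at byte offset 6. INVALID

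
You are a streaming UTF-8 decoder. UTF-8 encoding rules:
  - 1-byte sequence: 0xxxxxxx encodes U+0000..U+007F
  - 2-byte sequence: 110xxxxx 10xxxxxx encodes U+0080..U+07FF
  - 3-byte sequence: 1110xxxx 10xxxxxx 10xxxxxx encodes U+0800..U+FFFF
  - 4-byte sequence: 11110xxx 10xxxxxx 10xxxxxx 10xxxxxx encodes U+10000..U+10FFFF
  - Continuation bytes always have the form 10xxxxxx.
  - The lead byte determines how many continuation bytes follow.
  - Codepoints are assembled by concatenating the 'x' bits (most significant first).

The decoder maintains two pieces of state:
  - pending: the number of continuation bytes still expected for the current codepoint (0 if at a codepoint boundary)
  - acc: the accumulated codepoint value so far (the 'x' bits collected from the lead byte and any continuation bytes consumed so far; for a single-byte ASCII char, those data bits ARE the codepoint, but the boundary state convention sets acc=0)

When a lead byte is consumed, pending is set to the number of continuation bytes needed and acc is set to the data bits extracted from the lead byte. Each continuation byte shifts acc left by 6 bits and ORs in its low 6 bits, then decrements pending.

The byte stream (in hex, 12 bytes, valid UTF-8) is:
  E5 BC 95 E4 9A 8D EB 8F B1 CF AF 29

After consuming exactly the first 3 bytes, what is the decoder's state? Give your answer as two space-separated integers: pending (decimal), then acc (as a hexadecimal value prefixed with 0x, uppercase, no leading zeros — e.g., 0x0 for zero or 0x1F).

Answer: 0 0x5F15

Derivation:
Byte[0]=E5: 3-byte lead. pending=2, acc=0x5
Byte[1]=BC: continuation. acc=(acc<<6)|0x3C=0x17C, pending=1
Byte[2]=95: continuation. acc=(acc<<6)|0x15=0x5F15, pending=0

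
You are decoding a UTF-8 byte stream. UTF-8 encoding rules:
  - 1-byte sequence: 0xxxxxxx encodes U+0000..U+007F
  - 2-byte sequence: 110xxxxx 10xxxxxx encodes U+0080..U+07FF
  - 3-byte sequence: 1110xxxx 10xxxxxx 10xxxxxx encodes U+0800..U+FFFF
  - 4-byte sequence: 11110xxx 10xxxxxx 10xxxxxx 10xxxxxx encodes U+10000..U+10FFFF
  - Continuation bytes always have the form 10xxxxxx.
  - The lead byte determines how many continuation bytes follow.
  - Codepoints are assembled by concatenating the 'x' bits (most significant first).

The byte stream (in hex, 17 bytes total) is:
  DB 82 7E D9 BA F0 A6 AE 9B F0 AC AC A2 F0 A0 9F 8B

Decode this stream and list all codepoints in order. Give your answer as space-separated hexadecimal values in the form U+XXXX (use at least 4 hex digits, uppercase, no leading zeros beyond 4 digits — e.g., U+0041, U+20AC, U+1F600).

Answer: U+06C2 U+007E U+067A U+26B9B U+2CB22 U+207CB

Derivation:
Byte[0]=DB: 2-byte lead, need 1 cont bytes. acc=0x1B
Byte[1]=82: continuation. acc=(acc<<6)|0x02=0x6C2
Completed: cp=U+06C2 (starts at byte 0)
Byte[2]=7E: 1-byte ASCII. cp=U+007E
Byte[3]=D9: 2-byte lead, need 1 cont bytes. acc=0x19
Byte[4]=BA: continuation. acc=(acc<<6)|0x3A=0x67A
Completed: cp=U+067A (starts at byte 3)
Byte[5]=F0: 4-byte lead, need 3 cont bytes. acc=0x0
Byte[6]=A6: continuation. acc=(acc<<6)|0x26=0x26
Byte[7]=AE: continuation. acc=(acc<<6)|0x2E=0x9AE
Byte[8]=9B: continuation. acc=(acc<<6)|0x1B=0x26B9B
Completed: cp=U+26B9B (starts at byte 5)
Byte[9]=F0: 4-byte lead, need 3 cont bytes. acc=0x0
Byte[10]=AC: continuation. acc=(acc<<6)|0x2C=0x2C
Byte[11]=AC: continuation. acc=(acc<<6)|0x2C=0xB2C
Byte[12]=A2: continuation. acc=(acc<<6)|0x22=0x2CB22
Completed: cp=U+2CB22 (starts at byte 9)
Byte[13]=F0: 4-byte lead, need 3 cont bytes. acc=0x0
Byte[14]=A0: continuation. acc=(acc<<6)|0x20=0x20
Byte[15]=9F: continuation. acc=(acc<<6)|0x1F=0x81F
Byte[16]=8B: continuation. acc=(acc<<6)|0x0B=0x207CB
Completed: cp=U+207CB (starts at byte 13)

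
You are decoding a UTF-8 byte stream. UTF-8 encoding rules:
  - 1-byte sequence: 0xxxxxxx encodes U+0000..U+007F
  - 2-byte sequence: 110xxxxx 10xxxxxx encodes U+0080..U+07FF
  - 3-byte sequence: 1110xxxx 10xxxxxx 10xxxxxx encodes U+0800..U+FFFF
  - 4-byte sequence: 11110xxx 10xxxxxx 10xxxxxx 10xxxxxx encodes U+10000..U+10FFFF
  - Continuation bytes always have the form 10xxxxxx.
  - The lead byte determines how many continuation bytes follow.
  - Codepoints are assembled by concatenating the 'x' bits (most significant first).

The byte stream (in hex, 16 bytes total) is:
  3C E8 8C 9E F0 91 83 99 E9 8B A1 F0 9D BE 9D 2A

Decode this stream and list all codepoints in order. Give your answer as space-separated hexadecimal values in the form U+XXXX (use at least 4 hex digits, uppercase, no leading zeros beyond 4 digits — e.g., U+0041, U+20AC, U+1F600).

Answer: U+003C U+831E U+110D9 U+92E1 U+1DF9D U+002A

Derivation:
Byte[0]=3C: 1-byte ASCII. cp=U+003C
Byte[1]=E8: 3-byte lead, need 2 cont bytes. acc=0x8
Byte[2]=8C: continuation. acc=(acc<<6)|0x0C=0x20C
Byte[3]=9E: continuation. acc=(acc<<6)|0x1E=0x831E
Completed: cp=U+831E (starts at byte 1)
Byte[4]=F0: 4-byte lead, need 3 cont bytes. acc=0x0
Byte[5]=91: continuation. acc=(acc<<6)|0x11=0x11
Byte[6]=83: continuation. acc=(acc<<6)|0x03=0x443
Byte[7]=99: continuation. acc=(acc<<6)|0x19=0x110D9
Completed: cp=U+110D9 (starts at byte 4)
Byte[8]=E9: 3-byte lead, need 2 cont bytes. acc=0x9
Byte[9]=8B: continuation. acc=(acc<<6)|0x0B=0x24B
Byte[10]=A1: continuation. acc=(acc<<6)|0x21=0x92E1
Completed: cp=U+92E1 (starts at byte 8)
Byte[11]=F0: 4-byte lead, need 3 cont bytes. acc=0x0
Byte[12]=9D: continuation. acc=(acc<<6)|0x1D=0x1D
Byte[13]=BE: continuation. acc=(acc<<6)|0x3E=0x77E
Byte[14]=9D: continuation. acc=(acc<<6)|0x1D=0x1DF9D
Completed: cp=U+1DF9D (starts at byte 11)
Byte[15]=2A: 1-byte ASCII. cp=U+002A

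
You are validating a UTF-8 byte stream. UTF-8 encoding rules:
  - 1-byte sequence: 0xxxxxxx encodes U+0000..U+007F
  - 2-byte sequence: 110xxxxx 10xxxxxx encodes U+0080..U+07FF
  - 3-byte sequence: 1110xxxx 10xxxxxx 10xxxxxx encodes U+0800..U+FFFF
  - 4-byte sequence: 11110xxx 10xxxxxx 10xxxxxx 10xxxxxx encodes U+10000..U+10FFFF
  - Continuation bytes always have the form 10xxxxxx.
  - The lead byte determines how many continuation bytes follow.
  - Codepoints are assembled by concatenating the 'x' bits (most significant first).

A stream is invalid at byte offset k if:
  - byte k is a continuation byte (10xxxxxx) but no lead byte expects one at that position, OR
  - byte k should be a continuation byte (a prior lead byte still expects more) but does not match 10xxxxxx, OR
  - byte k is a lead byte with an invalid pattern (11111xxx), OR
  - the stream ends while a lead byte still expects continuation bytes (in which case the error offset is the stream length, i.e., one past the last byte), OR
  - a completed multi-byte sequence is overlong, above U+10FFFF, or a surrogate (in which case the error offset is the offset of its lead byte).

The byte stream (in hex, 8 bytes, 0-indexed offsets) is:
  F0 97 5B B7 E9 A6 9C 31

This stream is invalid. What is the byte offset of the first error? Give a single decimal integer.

Answer: 2

Derivation:
Byte[0]=F0: 4-byte lead, need 3 cont bytes. acc=0x0
Byte[1]=97: continuation. acc=(acc<<6)|0x17=0x17
Byte[2]=5B: expected 10xxxxxx continuation. INVALID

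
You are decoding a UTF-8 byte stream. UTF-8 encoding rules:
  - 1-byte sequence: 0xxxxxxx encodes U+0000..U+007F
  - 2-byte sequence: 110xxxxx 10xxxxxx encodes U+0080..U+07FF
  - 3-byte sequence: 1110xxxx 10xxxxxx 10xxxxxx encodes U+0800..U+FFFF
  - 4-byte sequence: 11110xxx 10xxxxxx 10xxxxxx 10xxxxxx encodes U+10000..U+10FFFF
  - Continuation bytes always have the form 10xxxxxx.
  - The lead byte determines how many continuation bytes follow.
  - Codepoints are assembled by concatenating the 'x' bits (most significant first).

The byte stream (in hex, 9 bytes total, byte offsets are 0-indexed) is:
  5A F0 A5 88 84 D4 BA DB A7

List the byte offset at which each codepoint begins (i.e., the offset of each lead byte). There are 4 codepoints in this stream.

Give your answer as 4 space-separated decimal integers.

Byte[0]=5A: 1-byte ASCII. cp=U+005A
Byte[1]=F0: 4-byte lead, need 3 cont bytes. acc=0x0
Byte[2]=A5: continuation. acc=(acc<<6)|0x25=0x25
Byte[3]=88: continuation. acc=(acc<<6)|0x08=0x948
Byte[4]=84: continuation. acc=(acc<<6)|0x04=0x25204
Completed: cp=U+25204 (starts at byte 1)
Byte[5]=D4: 2-byte lead, need 1 cont bytes. acc=0x14
Byte[6]=BA: continuation. acc=(acc<<6)|0x3A=0x53A
Completed: cp=U+053A (starts at byte 5)
Byte[7]=DB: 2-byte lead, need 1 cont bytes. acc=0x1B
Byte[8]=A7: continuation. acc=(acc<<6)|0x27=0x6E7
Completed: cp=U+06E7 (starts at byte 7)

Answer: 0 1 5 7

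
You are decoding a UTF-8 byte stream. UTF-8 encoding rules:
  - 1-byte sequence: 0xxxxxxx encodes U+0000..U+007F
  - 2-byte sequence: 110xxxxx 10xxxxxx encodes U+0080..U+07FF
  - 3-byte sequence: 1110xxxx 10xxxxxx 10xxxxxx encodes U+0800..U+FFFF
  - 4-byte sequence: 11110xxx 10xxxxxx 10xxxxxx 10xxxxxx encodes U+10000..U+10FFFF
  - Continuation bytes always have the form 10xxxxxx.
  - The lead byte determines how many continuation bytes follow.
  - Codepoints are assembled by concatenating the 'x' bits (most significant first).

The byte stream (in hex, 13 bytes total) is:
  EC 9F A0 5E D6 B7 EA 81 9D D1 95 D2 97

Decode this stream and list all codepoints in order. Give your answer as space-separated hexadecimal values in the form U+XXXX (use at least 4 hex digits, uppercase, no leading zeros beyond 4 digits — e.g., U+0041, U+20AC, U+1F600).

Byte[0]=EC: 3-byte lead, need 2 cont bytes. acc=0xC
Byte[1]=9F: continuation. acc=(acc<<6)|0x1F=0x31F
Byte[2]=A0: continuation. acc=(acc<<6)|0x20=0xC7E0
Completed: cp=U+C7E0 (starts at byte 0)
Byte[3]=5E: 1-byte ASCII. cp=U+005E
Byte[4]=D6: 2-byte lead, need 1 cont bytes. acc=0x16
Byte[5]=B7: continuation. acc=(acc<<6)|0x37=0x5B7
Completed: cp=U+05B7 (starts at byte 4)
Byte[6]=EA: 3-byte lead, need 2 cont bytes. acc=0xA
Byte[7]=81: continuation. acc=(acc<<6)|0x01=0x281
Byte[8]=9D: continuation. acc=(acc<<6)|0x1D=0xA05D
Completed: cp=U+A05D (starts at byte 6)
Byte[9]=D1: 2-byte lead, need 1 cont bytes. acc=0x11
Byte[10]=95: continuation. acc=(acc<<6)|0x15=0x455
Completed: cp=U+0455 (starts at byte 9)
Byte[11]=D2: 2-byte lead, need 1 cont bytes. acc=0x12
Byte[12]=97: continuation. acc=(acc<<6)|0x17=0x497
Completed: cp=U+0497 (starts at byte 11)

Answer: U+C7E0 U+005E U+05B7 U+A05D U+0455 U+0497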